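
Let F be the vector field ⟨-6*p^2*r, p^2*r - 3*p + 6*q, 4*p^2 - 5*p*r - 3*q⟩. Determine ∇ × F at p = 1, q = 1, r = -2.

(-4, -24, -7)

(∇×F)₁ = ∂F₃/∂q − ∂F₂/∂r = -p^2 - 3
(∇×F)₂ = ∂F₁/∂r − ∂F₃/∂p = -6*p^2 - 8*p + 5*r
(∇×F)₃ = ∂F₂/∂p − ∂F₁/∂q = 2*p*r - 3
∇×F = (-p^2 - 3, -6*p^2 - 8*p + 5*r, 2*p*r - 3)
At (1, 1, -2): (-4, -24, -7).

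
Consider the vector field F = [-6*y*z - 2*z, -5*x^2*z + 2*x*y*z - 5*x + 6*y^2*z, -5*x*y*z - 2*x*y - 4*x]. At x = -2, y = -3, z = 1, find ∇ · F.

-70

∂F₁/∂x = 0
∂F₂/∂y = 2*x*z + 12*y*z
∂F₃/∂z = -5*x*y
∇·F = -5*x*y + 2*x*z + 12*y*z
At (-2, -3, 1): -70.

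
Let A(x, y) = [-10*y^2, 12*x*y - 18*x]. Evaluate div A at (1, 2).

12

∂A₁/∂x = 0
∂A₂/∂y = 12*x
∇·A = 12*x
At (1, 2): 12.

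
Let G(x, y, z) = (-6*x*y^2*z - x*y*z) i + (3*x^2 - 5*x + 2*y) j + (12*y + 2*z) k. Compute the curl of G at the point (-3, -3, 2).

(∇×G)₁ = ∂G₃/∂y − ∂G₂/∂z = 12
(∇×G)₂ = ∂G₁/∂z − ∂G₃/∂x = -6*x*y^2 - x*y
(∇×G)₃ = ∂G₂/∂x − ∂G₁/∂y = 12*x*y*z + x*z + 6*x - 5
∇×G = (12, -6*x*y^2 - x*y, 12*x*y*z + x*z + 6*x - 5)
At (-3, -3, 2): (12, 153, 187).

(12, 153, 187)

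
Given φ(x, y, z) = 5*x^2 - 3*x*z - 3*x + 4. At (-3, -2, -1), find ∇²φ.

10

∂²φ/∂x² = 10
∂²φ/∂y² = 0
∂²φ/∂z² = 0
∇²φ = 10
At (-3, -2, -1): 10.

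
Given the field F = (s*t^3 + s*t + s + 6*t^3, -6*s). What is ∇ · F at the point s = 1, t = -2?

-9

∂F₁/∂s = t^3 + t + 1
∂F₂/∂t = 0
∇·F = t^3 + t + 1
At (1, -2): -9.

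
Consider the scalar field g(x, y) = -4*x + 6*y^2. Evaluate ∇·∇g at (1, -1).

12

∂²g/∂x² = 0
∂²g/∂y² = 12
∇²g = 12
At (1, -1): 12.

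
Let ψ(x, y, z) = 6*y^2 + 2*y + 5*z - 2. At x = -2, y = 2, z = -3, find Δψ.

∂²ψ/∂x² = 0
∂²ψ/∂y² = 12
∂²ψ/∂z² = 0
∇²ψ = 12
At (-2, 2, -3): 12.

12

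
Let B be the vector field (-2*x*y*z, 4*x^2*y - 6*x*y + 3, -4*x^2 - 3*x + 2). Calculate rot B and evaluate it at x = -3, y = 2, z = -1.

(0, -9, -54)

(∇×B)₁ = ∂B₃/∂y − ∂B₂/∂z = 0
(∇×B)₂ = ∂B₁/∂z − ∂B₃/∂x = -2*x*y + 8*x + 3
(∇×B)₃ = ∂B₂/∂x − ∂B₁/∂y = 8*x*y + 2*x*z - 6*y
∇×B = (0, -2*x*y + 8*x + 3, 8*x*y + 2*x*z - 6*y)
At (-3, 2, -1): (0, -9, -54).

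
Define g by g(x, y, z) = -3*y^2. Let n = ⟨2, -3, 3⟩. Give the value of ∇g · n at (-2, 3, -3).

54

∂g/∂x = 0
∂g/∂y = -6*y
∂g/∂z = 0
∇g at (-2, 3, -3) = (0, -18, 0)
∇g · n = (0)(2) + (-18)(-3) + (0)(3) = 54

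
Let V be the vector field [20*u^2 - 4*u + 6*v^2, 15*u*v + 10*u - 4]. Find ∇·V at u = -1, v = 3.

∂V₁/∂u = 40*u - 4
∂V₂/∂v = 15*u
∇·V = 55*u - 4
At (-1, 3): -59.

-59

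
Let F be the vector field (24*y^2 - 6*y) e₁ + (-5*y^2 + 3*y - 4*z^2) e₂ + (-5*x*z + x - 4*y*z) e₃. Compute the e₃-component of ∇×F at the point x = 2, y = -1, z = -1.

(∇×F)_3 = ∂F₂/∂x − ∂F₁/∂y
= 0 − (48*y - 6)
= -48*y + 6
At (2, -1, -1): 54.

54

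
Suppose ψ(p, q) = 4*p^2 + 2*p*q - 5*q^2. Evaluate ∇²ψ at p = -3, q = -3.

-2

∂²ψ/∂p² = 8
∂²ψ/∂q² = -10
∇²ψ = -2
At (-3, -3): -2.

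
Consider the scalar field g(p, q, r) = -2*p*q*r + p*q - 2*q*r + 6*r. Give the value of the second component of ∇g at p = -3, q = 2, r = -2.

(∇g)_2 = ∂g/∂q = -2*p*r + p - 2*r
At (-3, 2, -2): -11.

-11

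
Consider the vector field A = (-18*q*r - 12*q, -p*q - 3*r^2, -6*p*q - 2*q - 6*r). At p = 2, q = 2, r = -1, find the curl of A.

(-20, -24, -8)

(∇×A)₁ = ∂A₃/∂q − ∂A₂/∂r = -6*p + 6*r - 2
(∇×A)₂ = ∂A₁/∂r − ∂A₃/∂p = -12*q
(∇×A)₃ = ∂A₂/∂p − ∂A₁/∂q = -q + 18*r + 12
∇×A = (-6*p + 6*r - 2, -12*q, -q + 18*r + 12)
At (2, 2, -1): (-20, -24, -8).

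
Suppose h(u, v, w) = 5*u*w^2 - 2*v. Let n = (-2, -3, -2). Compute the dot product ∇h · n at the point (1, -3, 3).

-144

∂h/∂u = 5*w^2
∂h/∂v = -2
∂h/∂w = 10*u*w
∇h at (1, -3, 3) = (45, -2, 30)
∇h · n = (45)(-2) + (-2)(-3) + (30)(-2) = -144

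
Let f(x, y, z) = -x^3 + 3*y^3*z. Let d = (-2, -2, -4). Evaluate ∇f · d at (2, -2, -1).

192

∂f/∂x = -3*x^2
∂f/∂y = 9*y^2*z
∂f/∂z = 3*y^3
∇f at (2, -2, -1) = (-12, -36, -24)
∇f · d = (-12)(-2) + (-36)(-2) + (-24)(-4) = 192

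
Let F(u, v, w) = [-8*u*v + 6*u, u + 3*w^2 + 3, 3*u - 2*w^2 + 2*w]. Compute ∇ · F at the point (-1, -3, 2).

24

∂F₁/∂u = -8*v + 6
∂F₂/∂v = 0
∂F₃/∂w = -4*w + 2
∇·F = -8*v - 4*w + 8
At (-1, -3, 2): 24.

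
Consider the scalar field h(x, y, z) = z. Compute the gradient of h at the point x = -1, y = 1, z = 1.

(0, 0, 1)

∂h/∂x = 0
∂h/∂y = 0
∂h/∂z = 1
∇h = (0, 0, 1)
At (-1, 1, 1): (0, 0, 1).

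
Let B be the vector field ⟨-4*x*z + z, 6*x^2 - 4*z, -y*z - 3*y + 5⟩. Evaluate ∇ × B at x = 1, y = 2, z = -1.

(∇×B)₁ = ∂B₃/∂y − ∂B₂/∂z = -z + 1
(∇×B)₂ = ∂B₁/∂z − ∂B₃/∂x = -4*x + 1
(∇×B)₃ = ∂B₂/∂x − ∂B₁/∂y = 12*x
∇×B = (-z + 1, -4*x + 1, 12*x)
At (1, 2, -1): (2, -3, 12).

(2, -3, 12)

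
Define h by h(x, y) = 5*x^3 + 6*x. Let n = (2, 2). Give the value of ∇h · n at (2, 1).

132

∂h/∂x = 15*x^2 + 6
∂h/∂y = 0
∇h at (2, 1) = (66, 0)
∇h · n = (66)(2) + (0)(2) = 132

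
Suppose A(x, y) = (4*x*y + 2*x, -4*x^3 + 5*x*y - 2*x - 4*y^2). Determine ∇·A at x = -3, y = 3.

∂A₁/∂x = 4*y + 2
∂A₂/∂y = 5*x - 8*y
∇·A = 5*x - 4*y + 2
At (-3, 3): -25.

-25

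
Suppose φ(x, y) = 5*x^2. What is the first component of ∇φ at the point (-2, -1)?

(∇φ)_1 = ∂φ/∂x = 10*x
At (-2, -1): -20.

-20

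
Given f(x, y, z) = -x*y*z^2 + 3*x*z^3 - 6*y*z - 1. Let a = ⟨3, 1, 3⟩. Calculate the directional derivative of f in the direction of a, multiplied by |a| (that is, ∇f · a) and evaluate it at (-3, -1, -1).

-42

∂f/∂x = -y*z^2 + 3*z^3
∂f/∂y = -x*z^2 - 6*z
∂f/∂z = -2*x*y*z + 9*x*z^2 - 6*y
∇f at (-3, -1, -1) = (-2, 9, -15)
∇f · a = (-2)(3) + (9)(1) + (-15)(3) = -42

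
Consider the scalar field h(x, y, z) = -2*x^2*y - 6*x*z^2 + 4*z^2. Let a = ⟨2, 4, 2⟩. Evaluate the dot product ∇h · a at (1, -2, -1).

∂h/∂x = -4*x*y - 6*z^2
∂h/∂y = -2*x^2
∂h/∂z = -12*x*z + 8*z
∇h at (1, -2, -1) = (2, -2, 4)
∇h · a = (2)(2) + (-2)(4) + (4)(2) = 4

4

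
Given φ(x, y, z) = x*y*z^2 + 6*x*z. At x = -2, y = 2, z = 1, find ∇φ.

∂φ/∂x = y*z^2 + 6*z
∂φ/∂y = x*z^2
∂φ/∂z = 2*x*y*z + 6*x
∇φ = (y*z^2 + 6*z, x*z^2, 2*x*y*z + 6*x)
At (-2, 2, 1): (8, -2, -20).

(8, -2, -20)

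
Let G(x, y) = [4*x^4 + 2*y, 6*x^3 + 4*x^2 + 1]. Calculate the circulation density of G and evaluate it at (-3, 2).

∂G₂/∂x = 18*x^2 + 8*x
∂G₁/∂y = 2
Scalar curl = 18*x^2 + 8*x - 2
At (-3, 2): 136.

136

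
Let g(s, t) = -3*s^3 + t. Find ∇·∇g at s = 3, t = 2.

-54

∂²g/∂s² = -18*s
∂²g/∂t² = 0
∇²g = -18*s
At (3, 2): -54.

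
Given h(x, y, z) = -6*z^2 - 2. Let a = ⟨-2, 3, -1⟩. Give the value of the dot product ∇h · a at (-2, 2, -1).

∂h/∂x = 0
∂h/∂y = 0
∂h/∂z = -12*z
∇h at (-2, 2, -1) = (0, 0, 12)
∇h · a = (0)(-2) + (0)(3) + (12)(-1) = -12

-12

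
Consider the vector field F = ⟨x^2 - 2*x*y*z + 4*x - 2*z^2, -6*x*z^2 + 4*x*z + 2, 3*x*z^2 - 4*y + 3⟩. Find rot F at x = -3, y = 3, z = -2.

(80, 14, -20)

(∇×F)₁ = ∂F₃/∂y − ∂F₂/∂z = 12*x*z - 4*x - 4
(∇×F)₂ = ∂F₁/∂z − ∂F₃/∂x = -2*x*y - 3*z^2 - 4*z
(∇×F)₃ = ∂F₂/∂x − ∂F₁/∂y = 2*x*z - 6*z^2 + 4*z
∇×F = (12*x*z - 4*x - 4, -2*x*y - 3*z^2 - 4*z, 2*x*z - 6*z^2 + 4*z)
At (-3, 3, -2): (80, 14, -20).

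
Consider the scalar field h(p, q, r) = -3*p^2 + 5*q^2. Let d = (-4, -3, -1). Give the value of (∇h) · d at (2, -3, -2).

∂h/∂p = -6*p
∂h/∂q = 10*q
∂h/∂r = 0
∇h at (2, -3, -2) = (-12, -30, 0)
∇h · d = (-12)(-4) + (-30)(-3) + (0)(-1) = 138

138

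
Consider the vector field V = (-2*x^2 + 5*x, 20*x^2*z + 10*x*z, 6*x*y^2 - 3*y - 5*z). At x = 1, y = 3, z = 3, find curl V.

(∇×V)₁ = ∂V₃/∂y − ∂V₂/∂z = -20*x^2 + 12*x*y - 10*x - 3
(∇×V)₂ = ∂V₁/∂z − ∂V₃/∂x = -6*y^2
(∇×V)₃ = ∂V₂/∂x − ∂V₁/∂y = 40*x*z + 10*z
∇×V = (-20*x^2 + 12*x*y - 10*x - 3, -6*y^2, 40*x*z + 10*z)
At (1, 3, 3): (3, -54, 150).

(3, -54, 150)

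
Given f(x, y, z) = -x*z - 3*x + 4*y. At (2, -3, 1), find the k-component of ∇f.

-2

(∇f)_3 = ∂f/∂z = -x
At (2, -3, 1): -2.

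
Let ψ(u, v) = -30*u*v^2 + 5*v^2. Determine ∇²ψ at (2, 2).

-110

∂²ψ/∂u² = 0
∂²ψ/∂v² = 10*(-6*u + 1)
∇²ψ = -60*u + 10
At (2, 2): -110.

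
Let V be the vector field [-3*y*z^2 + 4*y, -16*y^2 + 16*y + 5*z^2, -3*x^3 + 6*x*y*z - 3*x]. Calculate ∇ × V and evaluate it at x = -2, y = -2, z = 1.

(∇×V)₁ = ∂V₃/∂y − ∂V₂/∂z = 6*x*z - 10*z
(∇×V)₂ = ∂V₁/∂z − ∂V₃/∂x = 9*x^2 - 12*y*z + 3
(∇×V)₃ = ∂V₂/∂x − ∂V₁/∂y = 3*z^2 - 4
∇×V = (6*x*z - 10*z, 9*x^2 - 12*y*z + 3, 3*z^2 - 4)
At (-2, -2, 1): (-22, 63, -1).

(-22, 63, -1)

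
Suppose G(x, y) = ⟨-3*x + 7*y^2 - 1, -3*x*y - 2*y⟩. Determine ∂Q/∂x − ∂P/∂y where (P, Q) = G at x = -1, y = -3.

∂G₂/∂x = -3*y
∂G₁/∂y = 14*y
Scalar curl = -17*y
At (-1, -3): 51.

51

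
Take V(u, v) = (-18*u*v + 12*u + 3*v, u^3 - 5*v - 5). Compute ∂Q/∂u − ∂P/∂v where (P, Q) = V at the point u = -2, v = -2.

-27

∂V₂/∂u = 3*u^2
∂V₁/∂v = -18*u + 3
Scalar curl = 3*u^2 + 18*u - 3
At (-2, -2): -27.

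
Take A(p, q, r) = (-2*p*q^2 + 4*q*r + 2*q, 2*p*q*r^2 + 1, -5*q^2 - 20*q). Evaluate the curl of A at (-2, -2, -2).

(32, -8, 6)

(∇×A)₁ = ∂A₃/∂q − ∂A₂/∂r = -4*p*q*r - 10*q - 20
(∇×A)₂ = ∂A₁/∂r − ∂A₃/∂p = 4*q
(∇×A)₃ = ∂A₂/∂p − ∂A₁/∂q = 4*p*q + 2*q*r^2 - 4*r - 2
∇×A = (-4*p*q*r - 10*q - 20, 4*q, 4*p*q + 2*q*r^2 - 4*r - 2)
At (-2, -2, -2): (32, -8, 6).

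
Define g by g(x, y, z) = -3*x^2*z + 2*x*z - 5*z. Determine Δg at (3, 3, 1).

∂²g/∂x² = -6*z
∂²g/∂y² = 0
∂²g/∂z² = 0
∇²g = -6*z
At (3, 3, 1): -6.

-6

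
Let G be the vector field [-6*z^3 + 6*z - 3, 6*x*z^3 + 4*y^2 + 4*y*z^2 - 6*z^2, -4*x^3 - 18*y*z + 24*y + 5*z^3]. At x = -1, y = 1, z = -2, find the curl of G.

(∇×G)₁ = ∂G₃/∂y − ∂G₂/∂z = -18*x*z^2 - 8*y*z - 6*z + 24
(∇×G)₂ = ∂G₁/∂z − ∂G₃/∂x = 12*x^2 - 18*z^2 + 6
(∇×G)₃ = ∂G₂/∂x − ∂G₁/∂y = 6*z^3
∇×G = (-18*x*z^2 - 8*y*z - 6*z + 24, 12*x^2 - 18*z^2 + 6, 6*z^3)
At (-1, 1, -2): (124, -54, -48).

(124, -54, -48)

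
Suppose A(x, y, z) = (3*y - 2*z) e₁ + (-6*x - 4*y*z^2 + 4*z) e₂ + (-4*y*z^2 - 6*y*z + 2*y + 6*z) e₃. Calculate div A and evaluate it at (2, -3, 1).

44

∂A₁/∂x = 0
∂A₂/∂y = -4*z^2
∂A₃/∂z = -8*y*z - 6*y + 6
∇·A = -8*y*z - 6*y - 4*z^2 + 6
At (2, -3, 1): 44.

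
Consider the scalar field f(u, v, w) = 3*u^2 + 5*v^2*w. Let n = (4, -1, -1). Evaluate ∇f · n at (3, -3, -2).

-33

∂f/∂u = 6*u
∂f/∂v = 10*v*w
∂f/∂w = 5*v^2
∇f at (3, -3, -2) = (18, 60, 45)
∇f · n = (18)(4) + (60)(-1) + (45)(-1) = -33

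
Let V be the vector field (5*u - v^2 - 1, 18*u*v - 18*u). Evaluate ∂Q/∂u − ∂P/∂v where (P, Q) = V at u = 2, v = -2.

∂V₂/∂u = 18*v - 18
∂V₁/∂v = -2*v
Scalar curl = 20*v - 18
At (2, -2): -58.

-58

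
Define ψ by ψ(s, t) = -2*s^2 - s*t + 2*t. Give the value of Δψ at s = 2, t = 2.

∂²ψ/∂s² = -4
∂²ψ/∂t² = 0
∇²ψ = -4
At (2, 2): -4.

-4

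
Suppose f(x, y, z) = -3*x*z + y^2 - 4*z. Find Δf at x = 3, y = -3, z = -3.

∂²f/∂x² = 0
∂²f/∂y² = 2
∂²f/∂z² = 0
∇²f = 2
At (3, -3, -3): 2.

2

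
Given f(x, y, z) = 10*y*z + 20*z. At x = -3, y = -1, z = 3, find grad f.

∂f/∂x = 0
∂f/∂y = 10*z
∂f/∂z = 10*y + 20
∇f = (0, 10*z, 10*y + 20)
At (-3, -1, 3): (0, 30, 10).

(0, 30, 10)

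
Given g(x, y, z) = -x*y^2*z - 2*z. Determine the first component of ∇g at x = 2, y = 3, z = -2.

18

(∇g)_1 = ∂g/∂x = -y^2*z
At (2, 3, -2): 18.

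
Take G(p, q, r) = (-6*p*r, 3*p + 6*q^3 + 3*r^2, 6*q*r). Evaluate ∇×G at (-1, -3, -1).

(∇×G)₁ = ∂G₃/∂q − ∂G₂/∂r = 0
(∇×G)₂ = ∂G₁/∂r − ∂G₃/∂p = -6*p
(∇×G)₃ = ∂G₂/∂p − ∂G₁/∂q = 3
∇×G = (0, -6*p, 3)
At (-1, -3, -1): (0, 6, 3).

(0, 6, 3)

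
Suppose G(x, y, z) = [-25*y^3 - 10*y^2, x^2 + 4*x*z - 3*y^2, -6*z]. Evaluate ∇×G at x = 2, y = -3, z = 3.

(-8, 0, 631)

(∇×G)₁ = ∂G₃/∂y − ∂G₂/∂z = -4*x
(∇×G)₂ = ∂G₁/∂z − ∂G₃/∂x = 0
(∇×G)₃ = ∂G₂/∂x − ∂G₁/∂y = 2*x + 75*y^2 + 20*y + 4*z
∇×G = (-4*x, 0, 2*x + 75*y^2 + 20*y + 4*z)
At (2, -3, 3): (-8, 0, 631).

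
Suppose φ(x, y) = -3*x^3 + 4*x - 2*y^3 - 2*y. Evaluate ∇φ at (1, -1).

∂φ/∂x = -9*x^2 + 4
∂φ/∂y = -6*y^2 - 2
∇φ = (-9*x^2 + 4, -6*y^2 - 2)
At (1, -1): (-5, -8).

(-5, -8)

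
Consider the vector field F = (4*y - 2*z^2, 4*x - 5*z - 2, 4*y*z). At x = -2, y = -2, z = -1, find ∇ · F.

∂F₁/∂x = 0
∂F₂/∂y = 0
∂F₃/∂z = 4*y
∇·F = 4*y
At (-2, -2, -1): -8.

-8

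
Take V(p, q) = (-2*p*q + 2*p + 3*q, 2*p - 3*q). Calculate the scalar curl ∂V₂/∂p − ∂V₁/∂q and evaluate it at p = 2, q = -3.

3

∂V₂/∂p = 2
∂V₁/∂q = -2*p + 3
Scalar curl = 2*p - 1
At (2, -3): 3.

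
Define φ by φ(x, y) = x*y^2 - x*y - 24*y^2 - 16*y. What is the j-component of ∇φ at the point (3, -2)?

(∇φ)_2 = ∂φ/∂y = 2*x*y - x - 48*y - 16
At (3, -2): 65.

65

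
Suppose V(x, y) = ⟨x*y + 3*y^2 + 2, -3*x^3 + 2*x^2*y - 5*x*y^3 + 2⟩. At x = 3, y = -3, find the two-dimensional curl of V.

∂V₂/∂x = -9*x^2 + 4*x*y - 5*y^3
∂V₁/∂y = x + 6*y
Scalar curl = -9*x^2 + 4*x*y - x - 5*y^3 - 6*y
At (3, -3): 33.

33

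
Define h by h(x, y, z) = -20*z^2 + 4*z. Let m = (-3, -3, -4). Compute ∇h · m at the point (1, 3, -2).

-336

∂h/∂x = 0
∂h/∂y = 0
∂h/∂z = -40*z + 4
∇h at (1, 3, -2) = (0, 0, 84)
∇h · m = (0)(-3) + (0)(-3) + (84)(-4) = -336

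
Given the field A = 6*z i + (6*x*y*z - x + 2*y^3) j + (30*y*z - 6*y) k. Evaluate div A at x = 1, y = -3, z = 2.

-24

∂A₁/∂x = 0
∂A₂/∂y = 6*x*z + 6*y^2
∂A₃/∂z = 30*y
∇·A = 6*x*z + 6*y^2 + 30*y
At (1, -3, 2): -24.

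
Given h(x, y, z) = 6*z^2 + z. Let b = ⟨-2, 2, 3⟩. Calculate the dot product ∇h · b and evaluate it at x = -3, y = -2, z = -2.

∂h/∂x = 0
∂h/∂y = 0
∂h/∂z = 12*z + 1
∇h at (-3, -2, -2) = (0, 0, -23)
∇h · b = (0)(-2) + (0)(2) + (-23)(3) = -69

-69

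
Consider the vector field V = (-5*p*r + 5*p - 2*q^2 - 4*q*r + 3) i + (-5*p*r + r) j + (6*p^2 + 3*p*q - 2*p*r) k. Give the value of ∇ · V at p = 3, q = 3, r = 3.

∂V₁/∂p = -5*r + 5
∂V₂/∂q = 0
∂V₃/∂r = -2*p
∇·V = -2*p - 5*r + 5
At (3, 3, 3): -16.

-16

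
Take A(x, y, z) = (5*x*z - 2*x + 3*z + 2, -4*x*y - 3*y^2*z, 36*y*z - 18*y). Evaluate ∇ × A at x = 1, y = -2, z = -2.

(-78, 8, 8)

(∇×A)₁ = ∂A₃/∂y − ∂A₂/∂z = 3*y^2 + 36*z - 18
(∇×A)₂ = ∂A₁/∂z − ∂A₃/∂x = 5*x + 3
(∇×A)₃ = ∂A₂/∂x − ∂A₁/∂y = -4*y
∇×A = (3*y^2 + 36*z - 18, 5*x + 3, -4*y)
At (1, -2, -2): (-78, 8, 8).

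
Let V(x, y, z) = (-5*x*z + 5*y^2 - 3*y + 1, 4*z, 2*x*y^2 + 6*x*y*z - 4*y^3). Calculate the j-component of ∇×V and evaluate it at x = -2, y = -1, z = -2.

(∇×V)_2 = ∂V₁/∂z − ∂V₃/∂x
= -5*x − (2*y^2 + 6*y*z)
= -5*x - 2*y^2 - 6*y*z
At (-2, -1, -2): -4.

-4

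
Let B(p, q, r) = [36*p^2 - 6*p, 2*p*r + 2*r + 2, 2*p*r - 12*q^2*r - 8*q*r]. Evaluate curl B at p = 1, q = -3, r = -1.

(-68, 2, -2)

(∇×B)₁ = ∂B₃/∂q − ∂B₂/∂r = -2*p - 24*q*r - 8*r - 2
(∇×B)₂ = ∂B₁/∂r − ∂B₃/∂p = -2*r
(∇×B)₃ = ∂B₂/∂p − ∂B₁/∂q = 2*r
∇×B = (-2*p - 24*q*r - 8*r - 2, -2*r, 2*r)
At (1, -3, -1): (-68, 2, -2).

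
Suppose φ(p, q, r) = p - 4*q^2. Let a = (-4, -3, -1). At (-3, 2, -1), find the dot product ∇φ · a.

∂φ/∂p = 1
∂φ/∂q = -8*q
∂φ/∂r = 0
∇φ at (-3, 2, -1) = (1, -16, 0)
∇φ · a = (1)(-4) + (-16)(-3) + (0)(-1) = 44

44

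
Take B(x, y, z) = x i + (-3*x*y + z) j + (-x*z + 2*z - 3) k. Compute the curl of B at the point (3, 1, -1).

(-1, -1, -3)

(∇×B)₁ = ∂B₃/∂y − ∂B₂/∂z = -1
(∇×B)₂ = ∂B₁/∂z − ∂B₃/∂x = z
(∇×B)₃ = ∂B₂/∂x − ∂B₁/∂y = -3*y
∇×B = (-1, z, -3*y)
At (3, 1, -1): (-1, -1, -3).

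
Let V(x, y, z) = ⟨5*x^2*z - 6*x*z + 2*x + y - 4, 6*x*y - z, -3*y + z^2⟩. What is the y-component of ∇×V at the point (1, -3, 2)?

-1

(∇×V)_2 = ∂V₁/∂z − ∂V₃/∂x
= 5*x^2 - 6*x − (0)
= 5*x^2 - 6*x
At (1, -3, 2): -1.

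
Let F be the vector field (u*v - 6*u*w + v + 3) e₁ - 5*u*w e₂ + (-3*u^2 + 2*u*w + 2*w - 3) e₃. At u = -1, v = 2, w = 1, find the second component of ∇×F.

-2

(∇×F)_2 = ∂F₁/∂w − ∂F₃/∂u
= -6*u − (-6*u + 2*w)
= -2*w
At (-1, 2, 1): -2.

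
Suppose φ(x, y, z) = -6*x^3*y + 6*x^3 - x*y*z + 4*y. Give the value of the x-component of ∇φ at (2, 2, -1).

(∇φ)_1 = ∂φ/∂x = -18*x^2*y + 18*x^2 - y*z
At (2, 2, -1): -70.

-70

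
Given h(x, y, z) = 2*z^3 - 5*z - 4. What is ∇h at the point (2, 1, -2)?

(0, 0, 19)

∂h/∂x = 0
∂h/∂y = 0
∂h/∂z = 6*z^2 - 5
∇h = (0, 0, 6*z^2 - 5)
At (2, 1, -2): (0, 0, 19).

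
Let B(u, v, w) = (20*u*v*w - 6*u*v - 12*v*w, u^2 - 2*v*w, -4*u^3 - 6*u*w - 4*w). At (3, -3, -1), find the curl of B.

(∇×B)₁ = ∂B₃/∂v − ∂B₂/∂w = 2*v
(∇×B)₂ = ∂B₁/∂w − ∂B₃/∂u = 12*u^2 + 20*u*v - 12*v + 6*w
(∇×B)₃ = ∂B₂/∂u − ∂B₁/∂v = -20*u*w + 8*u + 12*w
∇×B = (2*v, 12*u^2 + 20*u*v - 12*v + 6*w, -20*u*w + 8*u + 12*w)
At (3, -3, -1): (-6, -42, 72).

(-6, -42, 72)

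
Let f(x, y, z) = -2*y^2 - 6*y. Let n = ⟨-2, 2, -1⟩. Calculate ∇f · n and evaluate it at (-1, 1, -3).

∂f/∂x = 0
∂f/∂y = -4*y - 6
∂f/∂z = 0
∇f at (-1, 1, -3) = (0, -10, 0)
∇f · n = (0)(-2) + (-10)(2) + (0)(-1) = -20

-20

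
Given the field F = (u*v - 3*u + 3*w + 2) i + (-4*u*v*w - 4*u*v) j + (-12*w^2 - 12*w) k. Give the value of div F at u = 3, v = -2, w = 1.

∂F₁/∂u = v - 3
∂F₂/∂v = -4*u*w - 4*u
∂F₃/∂w = -24*w - 12
∇·F = -4*u*w - 4*u + v - 24*w - 15
At (3, -2, 1): -65.

-65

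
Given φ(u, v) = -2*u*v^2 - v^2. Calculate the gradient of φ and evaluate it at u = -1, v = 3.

(-18, 6)

∂φ/∂u = -2*v^2
∂φ/∂v = -4*u*v - 2*v
∇φ = (-2*v^2, -4*u*v - 2*v)
At (-1, 3): (-18, 6).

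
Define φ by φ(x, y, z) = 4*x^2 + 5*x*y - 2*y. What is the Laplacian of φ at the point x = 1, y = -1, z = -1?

8

∂²φ/∂x² = 8
∂²φ/∂y² = 0
∂²φ/∂z² = 0
∇²φ = 8
At (1, -1, -1): 8.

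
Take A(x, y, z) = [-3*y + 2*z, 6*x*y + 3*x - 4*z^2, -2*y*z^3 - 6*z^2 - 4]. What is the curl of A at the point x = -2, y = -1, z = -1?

(∇×A)₁ = ∂A₃/∂y − ∂A₂/∂z = -2*z^3 + 8*z
(∇×A)₂ = ∂A₁/∂z − ∂A₃/∂x = 2
(∇×A)₃ = ∂A₂/∂x − ∂A₁/∂y = 6*y + 6
∇×A = (-2*z^3 + 8*z, 2, 6*y + 6)
At (-2, -1, -1): (-6, 2, 0).

(-6, 2, 0)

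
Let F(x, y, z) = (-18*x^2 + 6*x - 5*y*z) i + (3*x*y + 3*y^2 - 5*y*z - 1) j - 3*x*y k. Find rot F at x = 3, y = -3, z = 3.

(-24, 6, 6)

(∇×F)₁ = ∂F₃/∂y − ∂F₂/∂z = -3*x + 5*y
(∇×F)₂ = ∂F₁/∂z − ∂F₃/∂x = -2*y
(∇×F)₃ = ∂F₂/∂x − ∂F₁/∂y = 3*y + 5*z
∇×F = (-3*x + 5*y, -2*y, 3*y + 5*z)
At (3, -3, 3): (-24, 6, 6).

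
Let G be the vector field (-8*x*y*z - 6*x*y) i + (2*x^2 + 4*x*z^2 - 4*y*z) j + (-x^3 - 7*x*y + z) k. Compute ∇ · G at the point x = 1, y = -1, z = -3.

∂G₁/∂x = -8*y*z - 6*y
∂G₂/∂y = -4*z
∂G₃/∂z = 1
∇·G = -8*y*z - 6*y - 4*z + 1
At (1, -1, -3): -5.

-5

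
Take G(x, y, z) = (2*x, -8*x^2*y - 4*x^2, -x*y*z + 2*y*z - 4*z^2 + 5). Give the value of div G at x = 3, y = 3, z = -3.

∂G₁/∂x = 2
∂G₂/∂y = -8*x^2
∂G₃/∂z = -x*y + 2*y - 8*z
∇·G = -8*x^2 - x*y + 2*y - 8*z + 2
At (3, 3, -3): -49.

-49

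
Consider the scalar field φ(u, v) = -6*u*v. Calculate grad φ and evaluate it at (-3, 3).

∂φ/∂u = -6*v
∂φ/∂v = -6*u
∇φ = (-6*v, -6*u)
At (-3, 3): (-18, 18).

(-18, 18)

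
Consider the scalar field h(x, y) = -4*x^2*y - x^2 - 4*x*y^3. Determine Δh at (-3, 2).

∂²h/∂x² = -2*(4*y + 1)
∂²h/∂y² = -24*x*y
∇²h = -24*x*y - 8*y - 2
At (-3, 2): 126.

126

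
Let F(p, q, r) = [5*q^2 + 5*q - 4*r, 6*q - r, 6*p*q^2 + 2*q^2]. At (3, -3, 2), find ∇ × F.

(-119, -58, 25)

(∇×F)₁ = ∂F₃/∂q − ∂F₂/∂r = 12*p*q + 4*q + 1
(∇×F)₂ = ∂F₁/∂r − ∂F₃/∂p = -6*q^2 - 4
(∇×F)₃ = ∂F₂/∂p − ∂F₁/∂q = -10*q - 5
∇×F = (12*p*q + 4*q + 1, -6*q^2 - 4, -10*q - 5)
At (3, -3, 2): (-119, -58, 25).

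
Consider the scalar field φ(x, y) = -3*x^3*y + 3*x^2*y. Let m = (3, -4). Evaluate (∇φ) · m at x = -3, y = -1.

-135

∂φ/∂x = -9*x^2*y + 6*x*y
∂φ/∂y = -3*x^3 + 3*x^2
∇φ at (-3, -1) = (99, 108)
∇φ · m = (99)(3) + (108)(-4) = -135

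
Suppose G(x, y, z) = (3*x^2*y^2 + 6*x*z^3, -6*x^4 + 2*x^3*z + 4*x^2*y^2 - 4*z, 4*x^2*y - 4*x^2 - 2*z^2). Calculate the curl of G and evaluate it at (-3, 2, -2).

(∇×G)₁ = ∂G₃/∂y − ∂G₂/∂z = -2*x^3 + 4*x^2 + 4
(∇×G)₂ = ∂G₁/∂z − ∂G₃/∂x = -8*x*y + 18*x*z^2 + 8*x
(∇×G)₃ = ∂G₂/∂x − ∂G₁/∂y = -24*x^3 - 6*x^2*y + 6*x^2*z + 8*x*y^2
∇×G = (-2*x^3 + 4*x^2 + 4, -8*x*y + 18*x*z^2 + 8*x, -24*x^3 - 6*x^2*y + 6*x^2*z + 8*x*y^2)
At (-3, 2, -2): (94, -192, 336).

(94, -192, 336)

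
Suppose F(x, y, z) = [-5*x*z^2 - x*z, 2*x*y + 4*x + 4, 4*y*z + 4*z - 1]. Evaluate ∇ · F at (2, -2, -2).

∂F₁/∂x = -5*z^2 - z
∂F₂/∂y = 2*x
∂F₃/∂z = 4*y + 4
∇·F = 2*x + 4*y - 5*z^2 - z + 4
At (2, -2, -2): -18.

-18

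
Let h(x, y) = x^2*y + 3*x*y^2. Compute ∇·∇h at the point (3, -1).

16

∂²h/∂x² = 2*y
∂²h/∂y² = 6*x
∇²h = 6*x + 2*y
At (3, -1): 16.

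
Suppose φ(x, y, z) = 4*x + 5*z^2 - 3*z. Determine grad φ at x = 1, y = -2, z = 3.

(4, 0, 27)

∂φ/∂x = 4
∂φ/∂y = 0
∂φ/∂z = 10*z - 3
∇φ = (4, 0, 10*z - 3)
At (1, -2, 3): (4, 0, 27).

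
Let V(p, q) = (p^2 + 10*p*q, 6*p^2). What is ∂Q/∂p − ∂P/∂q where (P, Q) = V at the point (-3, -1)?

∂V₂/∂p = 12*p
∂V₁/∂q = 10*p
Scalar curl = 2*p
At (-3, -1): -6.

-6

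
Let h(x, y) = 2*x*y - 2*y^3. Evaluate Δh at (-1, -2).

∂²h/∂x² = 0
∂²h/∂y² = -12*y
∇²h = -12*y
At (-1, -2): 24.

24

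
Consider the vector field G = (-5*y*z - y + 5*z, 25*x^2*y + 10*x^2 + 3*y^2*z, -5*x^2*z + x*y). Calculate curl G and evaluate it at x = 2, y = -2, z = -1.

(-10, -3, -164)

(∇×G)₁ = ∂G₃/∂y − ∂G₂/∂z = x - 3*y^2
(∇×G)₂ = ∂G₁/∂z − ∂G₃/∂x = 10*x*z - 6*y + 5
(∇×G)₃ = ∂G₂/∂x − ∂G₁/∂y = 50*x*y + 20*x + 5*z + 1
∇×G = (x - 3*y^2, 10*x*z - 6*y + 5, 50*x*y + 20*x + 5*z + 1)
At (2, -2, -1): (-10, -3, -164).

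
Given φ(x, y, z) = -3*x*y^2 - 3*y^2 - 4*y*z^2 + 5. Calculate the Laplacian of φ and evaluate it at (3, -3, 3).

0

∂²φ/∂x² = 0
∂²φ/∂y² = -6*(x + 1)
∂²φ/∂z² = -8*y
∇²φ = -6*x - 8*y - 6
At (3, -3, 3): 0.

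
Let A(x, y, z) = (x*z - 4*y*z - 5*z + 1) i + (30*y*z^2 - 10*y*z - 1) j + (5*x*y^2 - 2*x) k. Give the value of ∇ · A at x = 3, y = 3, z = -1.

∂A₁/∂x = z
∂A₂/∂y = 30*z^2 - 10*z
∂A₃/∂z = 0
∇·A = 30*z^2 - 9*z
At (3, 3, -1): 39.

39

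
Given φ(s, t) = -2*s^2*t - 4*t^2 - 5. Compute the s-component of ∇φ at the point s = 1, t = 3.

-12

(∇φ)_1 = ∂φ/∂s = -4*s*t
At (1, 3): -12.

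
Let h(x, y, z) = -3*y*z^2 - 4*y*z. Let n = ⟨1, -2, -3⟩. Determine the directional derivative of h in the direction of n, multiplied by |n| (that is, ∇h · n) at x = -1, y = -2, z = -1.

∂h/∂x = 0
∂h/∂y = -3*z^2 - 4*z
∂h/∂z = -6*y*z - 4*y
∇h at (-1, -2, -1) = (0, 1, -4)
∇h · n = (0)(1) + (1)(-2) + (-4)(-3) = 10

10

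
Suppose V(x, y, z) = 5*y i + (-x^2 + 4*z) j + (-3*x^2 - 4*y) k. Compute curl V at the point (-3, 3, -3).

(∇×V)₁ = ∂V₃/∂y − ∂V₂/∂z = -8
(∇×V)₂ = ∂V₁/∂z − ∂V₃/∂x = 6*x
(∇×V)₃ = ∂V₂/∂x − ∂V₁/∂y = -2*x - 5
∇×V = (-8, 6*x, -2*x - 5)
At (-3, 3, -3): (-8, -18, 1).

(-8, -18, 1)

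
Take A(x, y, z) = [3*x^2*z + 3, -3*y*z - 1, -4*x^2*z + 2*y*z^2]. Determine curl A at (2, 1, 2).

(∇×A)₁ = ∂A₃/∂y − ∂A₂/∂z = 3*y + 2*z^2
(∇×A)₂ = ∂A₁/∂z − ∂A₃/∂x = 3*x^2 + 8*x*z
(∇×A)₃ = ∂A₂/∂x − ∂A₁/∂y = 0
∇×A = (3*y + 2*z^2, 3*x^2 + 8*x*z, 0)
At (2, 1, 2): (11, 44, 0).

(11, 44, 0)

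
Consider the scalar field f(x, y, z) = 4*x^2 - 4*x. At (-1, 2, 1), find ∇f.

∂f/∂x = 8*x - 4
∂f/∂y = 0
∂f/∂z = 0
∇f = (8*x - 4, 0, 0)
At (-1, 2, 1): (-12, 0, 0).

(-12, 0, 0)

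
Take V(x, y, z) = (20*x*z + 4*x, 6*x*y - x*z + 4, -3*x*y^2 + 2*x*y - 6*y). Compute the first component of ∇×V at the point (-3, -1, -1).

-33

(∇×V)_1 = ∂V₃/∂y − ∂V₂/∂z
= -6*x*y + 2*x - 6 − (-x)
= -6*x*y + 3*x - 6
At (-3, -1, -1): -33.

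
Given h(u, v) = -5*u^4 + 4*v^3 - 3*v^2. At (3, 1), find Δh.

-522

∂²h/∂u² = -60*u^2
∂²h/∂v² = 6*(4*v - 1)
∇²h = -60*u^2 + 24*v - 6
At (3, 1): -522.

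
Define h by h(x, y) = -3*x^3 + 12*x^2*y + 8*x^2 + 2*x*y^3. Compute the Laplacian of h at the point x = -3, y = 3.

34

∂²h/∂x² = 2*(-9*x + 12*y + 8)
∂²h/∂y² = 12*x*y
∇²h = 12*x*y - 18*x + 24*y + 16
At (-3, 3): 34.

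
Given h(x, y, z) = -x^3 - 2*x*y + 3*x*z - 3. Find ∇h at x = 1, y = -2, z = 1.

(4, -2, 3)

∂h/∂x = -3*x^2 - 2*y + 3*z
∂h/∂y = -2*x
∂h/∂z = 3*x
∇h = (-3*x^2 - 2*y + 3*z, -2*x, 3*x)
At (1, -2, 1): (4, -2, 3).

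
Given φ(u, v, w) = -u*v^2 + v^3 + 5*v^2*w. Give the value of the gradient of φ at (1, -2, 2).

(-4, -24, 20)

∂φ/∂u = -v^2
∂φ/∂v = -2*u*v + 3*v^2 + 10*v*w
∂φ/∂w = 5*v^2
∇φ = (-v^2, -2*u*v + 3*v^2 + 10*v*w, 5*v^2)
At (1, -2, 2): (-4, -24, 20).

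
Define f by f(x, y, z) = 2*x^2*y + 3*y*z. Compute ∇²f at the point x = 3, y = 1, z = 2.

4

∂²f/∂x² = 4*y
∂²f/∂y² = 0
∂²f/∂z² = 0
∇²f = 4*y
At (3, 1, 2): 4.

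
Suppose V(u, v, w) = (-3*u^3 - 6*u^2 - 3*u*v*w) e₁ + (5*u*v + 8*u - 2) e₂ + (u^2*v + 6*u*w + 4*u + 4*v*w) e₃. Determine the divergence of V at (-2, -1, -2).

∂V₁/∂u = -9*u^2 - 12*u - 3*v*w
∂V₂/∂v = 5*u
∂V₃/∂w = 6*u + 4*v
∇·V = -9*u^2 - u - 3*v*w + 4*v
At (-2, -1, -2): -44.

-44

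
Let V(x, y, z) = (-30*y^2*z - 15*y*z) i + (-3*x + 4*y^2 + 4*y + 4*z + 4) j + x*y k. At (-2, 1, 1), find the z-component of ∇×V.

72

(∇×V)_3 = ∂V₂/∂x − ∂V₁/∂y
= -3 − (-60*y*z - 15*z)
= 60*y*z + 15*z - 3
At (-2, 1, 1): 72.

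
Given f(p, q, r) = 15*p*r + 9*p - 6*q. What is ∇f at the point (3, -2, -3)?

(-36, -6, 45)

∂f/∂p = 15*r + 9
∂f/∂q = -6
∂f/∂r = 15*p
∇f = (15*r + 9, -6, 15*p)
At (3, -2, -3): (-36, -6, 45).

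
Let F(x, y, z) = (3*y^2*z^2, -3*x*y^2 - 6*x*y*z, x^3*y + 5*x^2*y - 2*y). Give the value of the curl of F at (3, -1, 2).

(∇×F)₁ = ∂F₃/∂y − ∂F₂/∂z = x^3 + 5*x^2 + 6*x*y - 2
(∇×F)₂ = ∂F₁/∂z − ∂F₃/∂x = -3*x^2*y - 10*x*y + 6*y^2*z
(∇×F)₃ = ∂F₂/∂x − ∂F₁/∂y = -3*y^2 - 6*y*z^2 - 6*y*z
∇×F = (x^3 + 5*x^2 + 6*x*y - 2, -3*x^2*y - 10*x*y + 6*y^2*z, -3*y^2 - 6*y*z^2 - 6*y*z)
At (3, -1, 2): (52, 69, 33).

(52, 69, 33)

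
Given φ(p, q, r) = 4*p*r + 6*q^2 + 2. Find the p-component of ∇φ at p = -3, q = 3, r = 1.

(∇φ)_1 = ∂φ/∂p = 4*r
At (-3, 3, 1): 4.

4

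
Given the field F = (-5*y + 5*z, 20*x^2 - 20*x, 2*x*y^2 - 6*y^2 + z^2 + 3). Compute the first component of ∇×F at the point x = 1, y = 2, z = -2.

-16

(∇×F)_1 = ∂F₃/∂y − ∂F₂/∂z
= 4*x*y - 12*y − (0)
= 4*x*y - 12*y
At (1, 2, -2): -16.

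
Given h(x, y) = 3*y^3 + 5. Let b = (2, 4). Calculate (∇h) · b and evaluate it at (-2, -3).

∂h/∂x = 0
∂h/∂y = 9*y^2
∇h at (-2, -3) = (0, 81)
∇h · b = (0)(2) + (81)(4) = 324

324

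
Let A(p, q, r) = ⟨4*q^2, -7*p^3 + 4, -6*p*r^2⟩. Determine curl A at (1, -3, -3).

(0, 54, 3)

(∇×A)₁ = ∂A₃/∂q − ∂A₂/∂r = 0
(∇×A)₂ = ∂A₁/∂r − ∂A₃/∂p = 6*r^2
(∇×A)₃ = ∂A₂/∂p − ∂A₁/∂q = -21*p^2 - 8*q
∇×A = (0, 6*r^2, -21*p^2 - 8*q)
At (1, -3, -3): (0, 54, 3).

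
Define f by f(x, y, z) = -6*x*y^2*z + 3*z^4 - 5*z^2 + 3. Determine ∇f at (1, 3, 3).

∂f/∂x = -6*y^2*z
∂f/∂y = -12*x*y*z
∂f/∂z = -6*x*y^2 + 12*z^3 - 10*z
∇f = (-6*y^2*z, -12*x*y*z, -6*x*y^2 + 12*z^3 - 10*z)
At (1, 3, 3): (-162, -108, 240).

(-162, -108, 240)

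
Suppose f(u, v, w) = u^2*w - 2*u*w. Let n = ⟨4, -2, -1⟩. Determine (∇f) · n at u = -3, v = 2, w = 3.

∂f/∂u = 2*u*w - 2*w
∂f/∂v = 0
∂f/∂w = u^2 - 2*u
∇f at (-3, 2, 3) = (-24, 0, 15)
∇f · n = (-24)(4) + (0)(-2) + (15)(-1) = -111

-111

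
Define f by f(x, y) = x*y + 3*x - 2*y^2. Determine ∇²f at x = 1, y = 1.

∂²f/∂x² = 0
∂²f/∂y² = -4
∇²f = -4
At (1, 1): -4.

-4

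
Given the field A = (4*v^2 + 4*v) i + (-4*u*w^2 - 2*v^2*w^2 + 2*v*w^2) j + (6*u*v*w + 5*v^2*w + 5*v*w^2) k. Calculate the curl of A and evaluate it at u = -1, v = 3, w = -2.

(∇×A)₁ = ∂A₃/∂v − ∂A₂/∂w = 14*u*w + 4*v^2*w + 6*v*w + 5*w^2
(∇×A)₂ = ∂A₁/∂w − ∂A₃/∂u = -6*v*w
(∇×A)₃ = ∂A₂/∂u − ∂A₁/∂v = -8*v - 4*w^2 - 4
∇×A = (14*u*w + 4*v^2*w + 6*v*w + 5*w^2, -6*v*w, -8*v - 4*w^2 - 4)
At (-1, 3, -2): (-60, 36, -44).

(-60, 36, -44)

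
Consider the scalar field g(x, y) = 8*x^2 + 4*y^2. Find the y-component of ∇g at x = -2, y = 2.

(∇g)_2 = ∂g/∂y = 8*y
At (-2, 2): 16.

16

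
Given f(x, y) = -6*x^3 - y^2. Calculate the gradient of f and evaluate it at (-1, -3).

(-18, 6)

∂f/∂x = -18*x^2
∂f/∂y = -2*y
∇f = (-18*x^2, -2*y)
At (-1, -3): (-18, 6).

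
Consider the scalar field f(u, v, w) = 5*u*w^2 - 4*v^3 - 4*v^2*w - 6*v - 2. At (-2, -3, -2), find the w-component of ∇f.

(∇f)_3 = ∂f/∂w = 10*u*w - 4*v^2
At (-2, -3, -2): 4.

4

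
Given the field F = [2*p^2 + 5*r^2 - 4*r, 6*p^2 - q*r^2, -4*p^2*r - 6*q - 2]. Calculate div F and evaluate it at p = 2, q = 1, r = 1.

-9

∂F₁/∂p = 4*p
∂F₂/∂q = -r^2
∂F₃/∂r = -4*p^2
∇·F = -4*p^2 + 4*p - r^2
At (2, 1, 1): -9.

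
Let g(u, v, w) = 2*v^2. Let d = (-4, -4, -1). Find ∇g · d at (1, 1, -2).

-16

∂g/∂u = 0
∂g/∂v = 4*v
∂g/∂w = 0
∇g at (1, 1, -2) = (0, 4, 0)
∇g · d = (0)(-4) + (4)(-4) + (0)(-1) = -16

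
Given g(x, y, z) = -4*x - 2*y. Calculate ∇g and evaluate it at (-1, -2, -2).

(-4, -2, 0)

∂g/∂x = -4
∂g/∂y = -2
∂g/∂z = 0
∇g = (-4, -2, 0)
At (-1, -2, -2): (-4, -2, 0).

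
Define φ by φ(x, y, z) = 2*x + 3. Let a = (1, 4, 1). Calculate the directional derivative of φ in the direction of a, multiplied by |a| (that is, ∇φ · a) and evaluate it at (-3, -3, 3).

∂φ/∂x = 2
∂φ/∂y = 0
∂φ/∂z = 0
∇φ at (-3, -3, 3) = (2, 0, 0)
∇φ · a = (2)(1) + (0)(4) + (0)(1) = 2

2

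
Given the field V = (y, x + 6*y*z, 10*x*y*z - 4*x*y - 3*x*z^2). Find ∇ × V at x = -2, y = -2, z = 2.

(-20, 44, 0)

(∇×V)₁ = ∂V₃/∂y − ∂V₂/∂z = 10*x*z - 4*x - 6*y
(∇×V)₂ = ∂V₁/∂z − ∂V₃/∂x = -10*y*z + 4*y + 3*z^2
(∇×V)₃ = ∂V₂/∂x − ∂V₁/∂y = 0
∇×V = (10*x*z - 4*x - 6*y, -10*y*z + 4*y + 3*z^2, 0)
At (-2, -2, 2): (-20, 44, 0).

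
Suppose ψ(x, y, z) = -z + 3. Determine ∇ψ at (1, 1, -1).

(0, 0, -1)

∂ψ/∂x = 0
∂ψ/∂y = 0
∂ψ/∂z = -1
∇ψ = (0, 0, -1)
At (1, 1, -1): (0, 0, -1).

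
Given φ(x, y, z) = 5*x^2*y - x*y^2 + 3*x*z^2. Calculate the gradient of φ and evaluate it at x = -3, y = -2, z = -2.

(68, 33, 36)

∂φ/∂x = 10*x*y - y^2 + 3*z^2
∂φ/∂y = 5*x^2 - 2*x*y
∂φ/∂z = 6*x*z
∇φ = (10*x*y - y^2 + 3*z^2, 5*x^2 - 2*x*y, 6*x*z)
At (-3, -2, -2): (68, 33, 36).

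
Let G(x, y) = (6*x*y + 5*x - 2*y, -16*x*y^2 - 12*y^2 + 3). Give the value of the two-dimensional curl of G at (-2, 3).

∂G₂/∂x = -16*y^2
∂G₁/∂y = 6*x - 2
Scalar curl = -6*x - 16*y^2 + 2
At (-2, 3): -130.

-130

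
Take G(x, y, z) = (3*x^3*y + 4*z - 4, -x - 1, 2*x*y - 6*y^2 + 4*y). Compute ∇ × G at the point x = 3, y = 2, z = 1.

(-14, 0, -82)

(∇×G)₁ = ∂G₃/∂y − ∂G₂/∂z = 2*x - 12*y + 4
(∇×G)₂ = ∂G₁/∂z − ∂G₃/∂x = -2*y + 4
(∇×G)₃ = ∂G₂/∂x − ∂G₁/∂y = -3*x^3 - 1
∇×G = (2*x - 12*y + 4, -2*y + 4, -3*x^3 - 1)
At (3, 2, 1): (-14, 0, -82).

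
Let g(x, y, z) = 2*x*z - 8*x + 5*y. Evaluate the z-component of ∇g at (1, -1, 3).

2

(∇g)_3 = ∂g/∂z = 2*x
At (1, -1, 3): 2.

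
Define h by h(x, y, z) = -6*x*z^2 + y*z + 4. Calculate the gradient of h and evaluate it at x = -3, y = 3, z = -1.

(-6, -1, -33)

∂h/∂x = -6*z^2
∂h/∂y = z
∂h/∂z = -12*x*z + y
∇h = (-6*z^2, z, -12*x*z + y)
At (-3, 3, -1): (-6, -1, -33).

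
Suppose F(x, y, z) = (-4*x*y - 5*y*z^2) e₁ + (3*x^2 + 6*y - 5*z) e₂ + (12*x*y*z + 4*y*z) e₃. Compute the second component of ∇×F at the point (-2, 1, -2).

44

(∇×F)_2 = ∂F₁/∂z − ∂F₃/∂x
= -10*y*z − (12*y*z)
= -22*y*z
At (-2, 1, -2): 44.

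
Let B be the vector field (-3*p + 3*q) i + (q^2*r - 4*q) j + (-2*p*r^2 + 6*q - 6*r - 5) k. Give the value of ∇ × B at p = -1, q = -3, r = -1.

(∇×B)₁ = ∂B₃/∂q − ∂B₂/∂r = -q^2 + 6
(∇×B)₂ = ∂B₁/∂r − ∂B₃/∂p = 2*r^2
(∇×B)₃ = ∂B₂/∂p − ∂B₁/∂q = -3
∇×B = (-q^2 + 6, 2*r^2, -3)
At (-1, -3, -1): (-3, 2, -3).

(-3, 2, -3)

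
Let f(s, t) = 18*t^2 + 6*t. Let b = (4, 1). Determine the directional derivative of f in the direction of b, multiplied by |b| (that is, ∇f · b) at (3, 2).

78

∂f/∂s = 0
∂f/∂t = 36*t + 6
∇f at (3, 2) = (0, 78)
∇f · b = (0)(4) + (78)(1) = 78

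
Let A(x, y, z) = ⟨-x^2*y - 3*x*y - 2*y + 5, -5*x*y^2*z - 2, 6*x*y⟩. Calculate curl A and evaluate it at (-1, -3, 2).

(-51, 18, -90)

(∇×A)₁ = ∂A₃/∂y − ∂A₂/∂z = 5*x*y^2 + 6*x
(∇×A)₂ = ∂A₁/∂z − ∂A₃/∂x = -6*y
(∇×A)₃ = ∂A₂/∂x − ∂A₁/∂y = x^2 + 3*x - 5*y^2*z + 2
∇×A = (5*x*y^2 + 6*x, -6*y, x^2 + 3*x - 5*y^2*z + 2)
At (-1, -3, 2): (-51, 18, -90).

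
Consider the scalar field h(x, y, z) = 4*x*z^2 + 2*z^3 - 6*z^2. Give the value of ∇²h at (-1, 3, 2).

∂²h/∂x² = 0
∂²h/∂y² = 0
∂²h/∂z² = 4*(2*x + 3*z - 3)
∇²h = 8*x + 12*z - 12
At (-1, 3, 2): 4.

4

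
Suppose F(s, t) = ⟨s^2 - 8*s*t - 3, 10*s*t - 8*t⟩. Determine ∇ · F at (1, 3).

-20

∂F₁/∂s = 2*s - 8*t
∂F₂/∂t = 10*s - 8
∇·F = 12*s - 8*t - 8
At (1, 3): -20.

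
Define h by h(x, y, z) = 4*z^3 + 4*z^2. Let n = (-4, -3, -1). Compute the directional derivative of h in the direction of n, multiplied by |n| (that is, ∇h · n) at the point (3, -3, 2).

∂h/∂x = 0
∂h/∂y = 0
∂h/∂z = 12*z^2 + 8*z
∇h at (3, -3, 2) = (0, 0, 64)
∇h · n = (0)(-4) + (0)(-3) + (64)(-1) = -64

-64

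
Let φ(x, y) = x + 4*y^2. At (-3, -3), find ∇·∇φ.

8

∂²φ/∂x² = 0
∂²φ/∂y² = 8
∇²φ = 8
At (-3, -3): 8.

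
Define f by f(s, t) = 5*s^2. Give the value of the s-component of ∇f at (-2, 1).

(∇f)_1 = ∂f/∂s = 10*s
At (-2, 1): -20.

-20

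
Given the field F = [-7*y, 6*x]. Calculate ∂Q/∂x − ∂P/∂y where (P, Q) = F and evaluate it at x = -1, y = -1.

13

∂F₂/∂x = 6
∂F₁/∂y = -7
Scalar curl = 13
At (-1, -1): 13.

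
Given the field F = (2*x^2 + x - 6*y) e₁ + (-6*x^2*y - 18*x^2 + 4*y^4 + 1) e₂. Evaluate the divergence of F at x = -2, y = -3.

∂F₁/∂x = 4*x + 1
∂F₂/∂y = -6*x^2 + 16*y^3
∇·F = -6*x^2 + 4*x + 16*y^3 + 1
At (-2, -3): -463.

-463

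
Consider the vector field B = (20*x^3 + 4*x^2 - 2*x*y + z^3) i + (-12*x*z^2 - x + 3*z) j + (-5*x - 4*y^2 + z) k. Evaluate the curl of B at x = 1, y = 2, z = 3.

(∇×B)₁ = ∂B₃/∂y − ∂B₂/∂z = 24*x*z - 8*y - 3
(∇×B)₂ = ∂B₁/∂z − ∂B₃/∂x = 3*z^2 + 5
(∇×B)₃ = ∂B₂/∂x − ∂B₁/∂y = 2*x - 12*z^2 - 1
∇×B = (24*x*z - 8*y - 3, 3*z^2 + 5, 2*x - 12*z^2 - 1)
At (1, 2, 3): (53, 32, -107).

(53, 32, -107)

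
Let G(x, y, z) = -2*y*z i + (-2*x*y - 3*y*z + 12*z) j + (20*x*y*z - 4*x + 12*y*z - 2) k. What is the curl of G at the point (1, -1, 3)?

(81, 66, 8)

(∇×G)₁ = ∂G₃/∂y − ∂G₂/∂z = 20*x*z + 3*y + 12*z - 12
(∇×G)₂ = ∂G₁/∂z − ∂G₃/∂x = -20*y*z - 2*y + 4
(∇×G)₃ = ∂G₂/∂x − ∂G₁/∂y = -2*y + 2*z
∇×G = (20*x*z + 3*y + 12*z - 12, -20*y*z - 2*y + 4, -2*y + 2*z)
At (1, -1, 3): (81, 66, 8).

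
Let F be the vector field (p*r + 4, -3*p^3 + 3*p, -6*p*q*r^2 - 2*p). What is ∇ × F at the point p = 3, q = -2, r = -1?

(-18, -7, -78)

(∇×F)₁ = ∂F₃/∂q − ∂F₂/∂r = -6*p*r^2
(∇×F)₂ = ∂F₁/∂r − ∂F₃/∂p = p + 6*q*r^2 + 2
(∇×F)₃ = ∂F₂/∂p − ∂F₁/∂q = -9*p^2 + 3
∇×F = (-6*p*r^2, p + 6*q*r^2 + 2, -9*p^2 + 3)
At (3, -2, -1): (-18, -7, -78).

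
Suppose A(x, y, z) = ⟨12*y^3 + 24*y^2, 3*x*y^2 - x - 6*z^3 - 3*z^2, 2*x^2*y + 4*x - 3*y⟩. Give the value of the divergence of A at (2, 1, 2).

12

∂A₁/∂x = 0
∂A₂/∂y = 6*x*y
∂A₃/∂z = 0
∇·A = 6*x*y
At (2, 1, 2): 12.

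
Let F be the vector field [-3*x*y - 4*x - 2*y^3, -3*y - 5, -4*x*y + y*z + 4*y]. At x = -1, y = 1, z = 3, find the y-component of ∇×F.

4

(∇×F)_2 = ∂F₁/∂z − ∂F₃/∂x
= 0 − (-4*y)
= 4*y
At (-1, 1, 3): 4.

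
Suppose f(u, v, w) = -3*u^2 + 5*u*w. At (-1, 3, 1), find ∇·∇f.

∂²f/∂u² = -6
∂²f/∂v² = 0
∂²f/∂w² = 0
∇²f = -6
At (-1, 3, 1): -6.

-6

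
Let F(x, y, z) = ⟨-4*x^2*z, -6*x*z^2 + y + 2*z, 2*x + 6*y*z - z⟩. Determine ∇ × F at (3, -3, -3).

(∇×F)₁ = ∂F₃/∂y − ∂F₂/∂z = 12*x*z + 6*z - 2
(∇×F)₂ = ∂F₁/∂z − ∂F₃/∂x = -4*x^2 - 2
(∇×F)₃ = ∂F₂/∂x − ∂F₁/∂y = -6*z^2
∇×F = (12*x*z + 6*z - 2, -4*x^2 - 2, -6*z^2)
At (3, -3, -3): (-128, -38, -54).

(-128, -38, -54)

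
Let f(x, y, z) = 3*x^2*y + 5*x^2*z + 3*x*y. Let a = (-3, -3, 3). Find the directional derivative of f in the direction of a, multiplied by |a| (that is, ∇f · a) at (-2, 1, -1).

9

∂f/∂x = 6*x*y + 10*x*z + 3*y
∂f/∂y = 3*x^2 + 3*x
∂f/∂z = 5*x^2
∇f at (-2, 1, -1) = (11, 6, 20)
∇f · a = (11)(-3) + (6)(-3) + (20)(3) = 9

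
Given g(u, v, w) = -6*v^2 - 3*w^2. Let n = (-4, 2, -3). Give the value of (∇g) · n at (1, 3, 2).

-36

∂g/∂u = 0
∂g/∂v = -12*v
∂g/∂w = -6*w
∇g at (1, 3, 2) = (0, -36, -12)
∇g · n = (0)(-4) + (-36)(2) + (-12)(-3) = -36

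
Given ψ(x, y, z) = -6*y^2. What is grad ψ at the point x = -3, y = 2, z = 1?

(0, -24, 0)

∂ψ/∂x = 0
∂ψ/∂y = -12*y
∂ψ/∂z = 0
∇ψ = (0, -12*y, 0)
At (-3, 2, 1): (0, -24, 0).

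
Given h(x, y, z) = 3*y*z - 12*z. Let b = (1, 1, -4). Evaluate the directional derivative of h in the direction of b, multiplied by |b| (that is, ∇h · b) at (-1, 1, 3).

∂h/∂x = 0
∂h/∂y = 3*z
∂h/∂z = 3*y - 12
∇h at (-1, 1, 3) = (0, 9, -9)
∇h · b = (0)(1) + (9)(1) + (-9)(-4) = 45

45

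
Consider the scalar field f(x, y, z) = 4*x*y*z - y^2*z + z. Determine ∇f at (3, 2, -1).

∂f/∂x = 4*y*z
∂f/∂y = 4*x*z - 2*y*z
∂f/∂z = 4*x*y - y^2 + 1
∇f = (4*y*z, 4*x*z - 2*y*z, 4*x*y - y^2 + 1)
At (3, 2, -1): (-8, -8, 21).

(-8, -8, 21)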